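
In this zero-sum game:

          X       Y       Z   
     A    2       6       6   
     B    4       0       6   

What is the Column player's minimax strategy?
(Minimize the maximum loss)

Column should play X, value = 4

Work:
Column player minimizes Row's maximum payoff:
Column X: max payoff to Row = 4
Column Y: max payoff to Row = 6
Column Z: max payoff to Row = 6
Minimum is 4, achieved by column X.
Minimax strategy: X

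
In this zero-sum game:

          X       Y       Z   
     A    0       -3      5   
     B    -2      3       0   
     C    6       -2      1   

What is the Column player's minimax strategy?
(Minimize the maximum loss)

Column should play Y, value = 3

Work:
Column player minimizes Row's maximum payoff:
Column X: max payoff to Row = 6
Column Y: max payoff to Row = 3
Column Z: max payoff to Row = 5
Minimum is 3, achieved by column Y.
Minimax strategy: Y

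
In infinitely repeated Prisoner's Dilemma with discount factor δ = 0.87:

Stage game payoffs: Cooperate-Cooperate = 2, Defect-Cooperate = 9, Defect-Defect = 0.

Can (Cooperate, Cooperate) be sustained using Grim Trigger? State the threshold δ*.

δ* = 0.7778; since δ = 0.87 ≥ 0.7778, cooperation can be sustained

Work:
For Grim Trigger:
Cooperate forever: 2/(1-δ)
Defect then punished: 9 + 0·δ/(1-δ)
Need: 2/(1-δ) ≥ 9 + 0·δ/(1-δ)
Solving: δ ≥ (T-R)/(T-P) = (9-2)/(9-0) = 0.7778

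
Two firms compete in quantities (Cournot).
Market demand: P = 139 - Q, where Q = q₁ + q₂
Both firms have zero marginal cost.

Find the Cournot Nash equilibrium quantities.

q₁* = q₂* = 46.33; P* = 46.33

Work:
Profit: π_i = P·q_i = (a - q_i - q_j)·q_i
FOC: ∂π_i/∂q_i = a - 2q_i - q_j = 0
Reaction function: q_i = (139 - q_j)/2
Symmetry: q* = 139/3 = 46.33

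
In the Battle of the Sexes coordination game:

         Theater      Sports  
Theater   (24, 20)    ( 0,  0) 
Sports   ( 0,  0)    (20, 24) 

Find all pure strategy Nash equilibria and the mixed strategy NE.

Pure NE: (Theater, Theater) and (Sports, Sports); Mixed NE: p = 0.5455, q = 0.4545

Work:
Check pure NE:
(Theater, Theater): (24, 20) - no unilateral deviation beneficial
(Sports, Sports): (20, 24) - no unilateral deviation beneficial
Mixed NE: P1 plays Theater with p = 0.5455, P2 plays Theater with q = 0.4545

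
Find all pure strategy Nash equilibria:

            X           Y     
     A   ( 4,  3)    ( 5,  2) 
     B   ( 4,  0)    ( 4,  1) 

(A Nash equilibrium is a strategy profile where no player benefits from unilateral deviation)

Nash equilibrium: (A, X)

Work:
Best responses:
  P1 vs X: payoffs [4, 4] → best response A/B (payoff 4)
  P1 vs Y: payoffs [5, 4] → best response A (payoff 5)
  P2 vs A: payoffs [3, 2] → best response X (payoff 3)
  P2 vs B: payoffs [0, 1] → best response Y (payoff 1)
Mutual best responses: (A,X) → Nash equilibria.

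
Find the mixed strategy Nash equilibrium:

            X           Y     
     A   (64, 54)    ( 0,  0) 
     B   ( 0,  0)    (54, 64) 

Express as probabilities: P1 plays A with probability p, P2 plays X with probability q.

p = 0.5424, q = 0.4576

Work:
Find probabilities that make opponent indifferent:
P2 chooses q to make P1 indifferent between A and B
P1 chooses p to make P2 indifferent between X and Y
Mixed NE: P1 plays (A: 0.5424, B: 0.4576), P2 plays (X: 0.4576, Y: 0.5424)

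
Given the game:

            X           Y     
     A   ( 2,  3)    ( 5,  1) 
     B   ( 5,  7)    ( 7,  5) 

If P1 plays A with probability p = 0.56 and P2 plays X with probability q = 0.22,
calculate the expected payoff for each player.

E[P1] = 5.3168, E[P2] = 3.2

Work:
E[P1] = p·q·π₁(A,X) + p·(1-q)·π₁(A,Y) + (1-p)·q·π₁(B,X) + (1-p)·(1-q)·π₁(B,Y)
= 0.56·0.22·2 + 0.56·0.78·5 + 0.44·0.22·5 + 0.44·0.78·7
= 5.3168

E[P2] = 3.2 (similar calculation)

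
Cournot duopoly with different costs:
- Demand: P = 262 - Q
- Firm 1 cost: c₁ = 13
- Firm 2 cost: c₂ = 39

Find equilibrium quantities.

q₁* = 91.67, q₂* = 65.67

Work:
Reaction: q₁ = (262 - 13 - q₂)/2
Reaction: q₂ = (262 - 39 - q₁)/2
Solve simultaneously:
q₁* = (262 - 2×13 + 39)/3 = 91.67
q₂* = (262 - 2×39 + 13)/3 = 65.67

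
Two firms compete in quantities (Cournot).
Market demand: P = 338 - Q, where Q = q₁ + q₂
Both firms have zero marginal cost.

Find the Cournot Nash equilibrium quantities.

q₁* = q₂* = 112.67; P* = 112.67

Work:
Profit: π_i = P·q_i = (a - q_i - q_j)·q_i
FOC: ∂π_i/∂q_i = a - 2q_i - q_j = 0
Reaction function: q_i = (338 - q_j)/2
Symmetry: q* = 338/3 = 112.67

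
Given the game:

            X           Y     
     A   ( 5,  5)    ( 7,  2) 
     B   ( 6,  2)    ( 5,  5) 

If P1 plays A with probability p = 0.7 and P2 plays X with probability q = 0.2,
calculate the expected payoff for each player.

E[P1] = 6.18, E[P2] = 3.14

Work:
E[P1] = p·q·π₁(A,X) + p·(1-q)·π₁(A,Y) + (1-p)·q·π₁(B,X) + (1-p)·(1-q)·π₁(B,Y)
= 0.7·0.2·5 + 0.7·0.8·7 + 0.3·0.2·6 + 0.3·0.8·5
= 6.18

E[P2] = 3.14 (similar calculation)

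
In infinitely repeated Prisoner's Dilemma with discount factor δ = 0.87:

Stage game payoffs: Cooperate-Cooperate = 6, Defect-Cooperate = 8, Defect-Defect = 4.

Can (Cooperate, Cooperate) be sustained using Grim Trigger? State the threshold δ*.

δ* = 0.5; since δ = 0.87 ≥ 0.5, cooperation can be sustained

Work:
For Grim Trigger:
Cooperate forever: 6/(1-δ)
Defect then punished: 8 + 4·δ/(1-δ)
Need: 6/(1-δ) ≥ 8 + 4·δ/(1-δ)
Solving: δ ≥ (T-R)/(T-P) = (8-6)/(8-4) = 0.5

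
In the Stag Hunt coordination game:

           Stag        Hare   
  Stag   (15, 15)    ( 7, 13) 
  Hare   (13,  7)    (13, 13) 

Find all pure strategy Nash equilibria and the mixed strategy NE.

Pure NE: (Stag, Stag) and (Hare, Hare); Mixed NE: p = 0.75, q = 0.75

Work:
Check pure NE:
(Stag, Stag): (15, 15) - no unilateral deviation beneficial
(Hare, Hare): (13, 13) - no unilateral deviation beneficial
Mixed NE: P1 plays Stag with p = 0.75, P2 plays Stag with q = 0.75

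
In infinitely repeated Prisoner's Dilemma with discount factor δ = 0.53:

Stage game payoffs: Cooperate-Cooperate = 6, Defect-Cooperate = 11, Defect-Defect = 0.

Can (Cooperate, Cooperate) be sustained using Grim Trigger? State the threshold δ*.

δ* = 0.4545; since δ = 0.53 ≥ 0.4545, cooperation can be sustained

Work:
For Grim Trigger:
Cooperate forever: 6/(1-δ)
Defect then punished: 11 + 0·δ/(1-δ)
Need: 6/(1-δ) ≥ 11 + 0·δ/(1-δ)
Solving: δ ≥ (T-R)/(T-P) = (11-6)/(11-0) = 0.4545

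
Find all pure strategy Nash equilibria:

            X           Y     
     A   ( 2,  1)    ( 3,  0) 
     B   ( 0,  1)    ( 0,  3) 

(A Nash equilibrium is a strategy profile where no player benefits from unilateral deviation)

Nash equilibrium: (A, X)

Work:
Best responses:
  P1 vs X: payoffs [2, 0] → best response A (payoff 2)
  P1 vs Y: payoffs [3, 0] → best response A (payoff 3)
  P2 vs A: payoffs [1, 0] → best response X (payoff 1)
  P2 vs B: payoffs [1, 3] → best response Y (payoff 3)
Mutual best responses: (A,X) → Nash equilibria.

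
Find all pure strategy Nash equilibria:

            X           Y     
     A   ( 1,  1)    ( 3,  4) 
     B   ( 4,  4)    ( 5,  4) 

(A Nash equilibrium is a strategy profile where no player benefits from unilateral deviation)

Nash equilibrium: (B, X), (B, Y)

Work:
Best responses:
  P1 vs X: payoffs [1, 4] → best response B (payoff 4)
  P1 vs Y: payoffs [3, 5] → best response B (payoff 5)
  P2 vs A: payoffs [1, 4] → best response Y (payoff 4)
  P2 vs B: payoffs [4, 4] → best response X/Y (payoff 4)
Mutual best responses: (B,X), (B,Y) → Nash equilibria.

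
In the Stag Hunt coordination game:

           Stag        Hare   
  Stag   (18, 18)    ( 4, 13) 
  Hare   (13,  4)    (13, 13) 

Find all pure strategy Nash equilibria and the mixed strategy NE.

Pure NE: (Stag, Stag) and (Hare, Hare); Mixed NE: p = 0.6429, q = 0.6429

Work:
Check pure NE:
(Stag, Stag): (18, 18) - no unilateral deviation beneficial
(Hare, Hare): (13, 13) - no unilateral deviation beneficial
Mixed NE: P1 plays Stag with p = 0.6429, P2 plays Stag with q = 0.6429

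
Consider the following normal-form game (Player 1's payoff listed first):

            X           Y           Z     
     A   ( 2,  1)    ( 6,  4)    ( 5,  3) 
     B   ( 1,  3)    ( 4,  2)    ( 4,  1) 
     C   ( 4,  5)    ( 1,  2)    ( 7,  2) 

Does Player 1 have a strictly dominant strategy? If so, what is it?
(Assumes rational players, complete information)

No strictly dominant strategy exists for Player 1

Work:
A strategy strictly dominates another if it gives a strictly higher payoff against every opponent action. Compare each pair of P1's strategies column-by-column:
  A vs B: [2 vs 1, 6 vs 4, 5 vs 4] → A strictly dominates B
  A vs C: [2 vs 4, 6 vs 1, 5 vs 7] → A does not strictly dominate C (column X: 2 ≤ 4)
  B vs A: [1 vs 2, 4 vs 6, 4 vs 5] → B does not strictly dominate A (column X: 1 ≤ 2)
  B vs C: [1 vs 4, 4 vs 1, 4 vs 7] → B does not strictly dominate C (column X: 1 ≤ 4)
  C vs A: [4 vs 2, 1 vs 6, 7 vs 5] → C does not strictly dominate A (column Y: 1 ≤ 6)
  C vs B: [4 vs 1, 1 vs 4, 7 vs 4] → C does not strictly dominate B (column Y: 1 ≤ 4)
No single strategy strictly dominates all others → no strictly dominant strategy.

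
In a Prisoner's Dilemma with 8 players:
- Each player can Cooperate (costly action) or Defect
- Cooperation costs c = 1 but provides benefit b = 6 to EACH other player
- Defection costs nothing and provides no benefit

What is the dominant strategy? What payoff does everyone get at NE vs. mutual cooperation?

Dominant: Defect; NE payoff = 0; Coop payoff = 41

Work:
Defect dominates (saves cost c = 1, benefit to others is external)
NE: All defect → everyone gets 0
If all cooperate: each receives (7)×6 - 1 = 41
Social dilemma: 41 > 0 but NE gives 0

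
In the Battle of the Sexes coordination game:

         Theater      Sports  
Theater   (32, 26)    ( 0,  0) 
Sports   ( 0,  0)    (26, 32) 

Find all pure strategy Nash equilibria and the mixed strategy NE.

Pure NE: (Theater, Theater) and (Sports, Sports); Mixed NE: p = 0.5517, q = 0.4483

Work:
Check pure NE:
(Theater, Theater): (32, 26) - no unilateral deviation beneficial
(Sports, Sports): (26, 32) - no unilateral deviation beneficial
Mixed NE: P1 plays Theater with p = 0.5517, P2 plays Theater with q = 0.4483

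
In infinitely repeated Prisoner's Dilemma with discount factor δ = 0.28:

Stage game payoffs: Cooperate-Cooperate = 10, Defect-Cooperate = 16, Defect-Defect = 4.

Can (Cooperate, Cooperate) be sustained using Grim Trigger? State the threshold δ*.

δ* = 0.5; since δ = 0.28 < 0.5, cooperation cannot be sustained

Work:
For Grim Trigger:
Cooperate forever: 10/(1-δ)
Defect then punished: 16 + 4·δ/(1-δ)
Need: 10/(1-δ) ≥ 16 + 4·δ/(1-δ)
Solving: δ ≥ (T-R)/(T-P) = (16-10)/(16-4) = 0.5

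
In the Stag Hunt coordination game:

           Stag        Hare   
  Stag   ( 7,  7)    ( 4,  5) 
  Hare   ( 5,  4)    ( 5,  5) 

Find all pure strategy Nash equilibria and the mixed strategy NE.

Pure NE: (Stag, Stag) and (Hare, Hare); Mixed NE: p = 0.3333, q = 0.3333

Work:
Check pure NE:
(Stag, Stag): (7, 7) - no unilateral deviation beneficial
(Hare, Hare): (5, 5) - no unilateral deviation beneficial
Mixed NE: P1 plays Stag with p = 0.3333, P2 plays Stag with q = 0.3333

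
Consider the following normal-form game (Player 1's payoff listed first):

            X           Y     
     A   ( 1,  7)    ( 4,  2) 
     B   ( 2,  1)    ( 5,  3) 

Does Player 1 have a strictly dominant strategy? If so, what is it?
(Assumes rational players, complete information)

Yes, Player 1's strictly dominant strategy is B

Work:
A strategy strictly dominates another if it gives a strictly higher payoff against every opponent action. Compare each pair of P1's strategies column-by-column:
  A vs B: [1 vs 2, 4 vs 5] → A does not strictly dominate B (column X: 1 ≤ 2)
  B vs A: [2 vs 1, 5 vs 4] → B strictly dominates A
B strictly dominates every other strategy → strictly dominant.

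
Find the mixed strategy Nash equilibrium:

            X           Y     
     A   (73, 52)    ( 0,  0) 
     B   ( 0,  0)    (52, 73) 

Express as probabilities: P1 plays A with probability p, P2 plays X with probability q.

p = 0.584, q = 0.416

Work:
Find probabilities that make opponent indifferent:
P2 chooses q to make P1 indifferent between A and B
P1 chooses p to make P2 indifferent between X and Y
Mixed NE: P1 plays (A: 0.584, B: 0.416), P2 plays (X: 0.416, Y: 0.584)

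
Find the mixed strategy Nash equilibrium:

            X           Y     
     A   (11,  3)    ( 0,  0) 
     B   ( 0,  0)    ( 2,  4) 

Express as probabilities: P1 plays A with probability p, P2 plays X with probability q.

p = 0.5714, q = 0.1538

Work:
Find probabilities that make opponent indifferent:
P2 chooses q to make P1 indifferent between A and B
P1 chooses p to make P2 indifferent between X and Y
Mixed NE: P1 plays (A: 0.5714, B: 0.4286), P2 plays (X: 0.1538, Y: 0.8462)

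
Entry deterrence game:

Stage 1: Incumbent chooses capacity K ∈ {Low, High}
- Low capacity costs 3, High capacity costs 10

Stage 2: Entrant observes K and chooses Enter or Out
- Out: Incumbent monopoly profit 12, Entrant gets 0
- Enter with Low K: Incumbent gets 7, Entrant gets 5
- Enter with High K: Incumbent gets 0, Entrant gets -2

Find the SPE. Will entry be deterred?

SPE: (Low, Enter|Low, Out|High); Entry not deterred. Incumbent net profit = 4, Entrant gets 5

Work:
After Low K: Entrant enters (5 > 0)
After High K: Entrant stays out (-2 < 0)
Incumbent: Low → 7−3=4, High → 12−10=2
Incumbent chooses Low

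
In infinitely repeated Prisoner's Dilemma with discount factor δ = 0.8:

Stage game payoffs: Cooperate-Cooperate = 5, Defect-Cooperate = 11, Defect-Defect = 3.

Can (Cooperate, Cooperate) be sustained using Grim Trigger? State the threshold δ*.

δ* = 0.75; since δ = 0.8 ≥ 0.75, cooperation can be sustained

Work:
For Grim Trigger:
Cooperate forever: 5/(1-δ)
Defect then punished: 11 + 3·δ/(1-δ)
Need: 5/(1-δ) ≥ 11 + 3·δ/(1-δ)
Solving: δ ≥ (T-R)/(T-P) = (11-5)/(11-3) = 0.75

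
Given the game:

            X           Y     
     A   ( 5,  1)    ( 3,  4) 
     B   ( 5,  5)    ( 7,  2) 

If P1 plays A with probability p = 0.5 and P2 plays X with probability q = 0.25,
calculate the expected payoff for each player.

E[P1] = 5.0, E[P2] = 3.0

Work:
E[P1] = p·q·π₁(A,X) + p·(1-q)·π₁(A,Y) + (1-p)·q·π₁(B,X) + (1-p)·(1-q)·π₁(B,Y)
= 0.5·0.25·5 + 0.5·0.75·3 + 0.5·0.25·5 + 0.5·0.75·7
= 5.0

E[P2] = 3.0 (similar calculation)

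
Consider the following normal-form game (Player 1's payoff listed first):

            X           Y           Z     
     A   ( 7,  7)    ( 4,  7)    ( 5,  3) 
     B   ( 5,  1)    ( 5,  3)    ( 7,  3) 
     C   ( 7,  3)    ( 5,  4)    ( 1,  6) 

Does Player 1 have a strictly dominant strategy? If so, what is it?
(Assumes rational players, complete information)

No strictly dominant strategy exists for Player 1

Work:
A strategy strictly dominates another if it gives a strictly higher payoff against every opponent action. Compare each pair of P1's strategies column-by-column:
  A vs B: [7 vs 5, 4 vs 5, 5 vs 7] → A does not strictly dominate B (column Y: 4 ≤ 5)
  A vs C: [7 vs 7, 4 vs 5, 5 vs 1] → A does not strictly dominate C (column X: 7 ≤ 7)
  B vs A: [5 vs 7, 5 vs 4, 7 vs 5] → B does not strictly dominate A (column X: 5 ≤ 7)
  B vs C: [5 vs 7, 5 vs 5, 7 vs 1] → B does not strictly dominate C (column X: 5 ≤ 7)
  C vs A: [7 vs 7, 5 vs 4, 1 vs 5] → C does not strictly dominate A (column X: 7 ≤ 7)
  C vs B: [7 vs 5, 5 vs 5, 1 vs 7] → C does not strictly dominate B (column Y: 5 ≤ 5)
No single strategy strictly dominates all others → no strictly dominant strategy.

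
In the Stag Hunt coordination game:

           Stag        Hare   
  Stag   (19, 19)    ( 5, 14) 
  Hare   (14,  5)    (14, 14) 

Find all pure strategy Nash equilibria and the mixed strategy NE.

Pure NE: (Stag, Stag) and (Hare, Hare); Mixed NE: p = 0.6429, q = 0.6429

Work:
Check pure NE:
(Stag, Stag): (19, 19) - no unilateral deviation beneficial
(Hare, Hare): (14, 14) - no unilateral deviation beneficial
Mixed NE: P1 plays Stag with p = 0.6429, P2 plays Stag with q = 0.6429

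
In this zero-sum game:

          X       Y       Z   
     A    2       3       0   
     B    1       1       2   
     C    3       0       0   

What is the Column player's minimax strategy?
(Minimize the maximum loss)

Column should play Z, value = 2

Work:
Column player minimizes Row's maximum payoff:
Column X: max payoff to Row = 3
Column Y: max payoff to Row = 3
Column Z: max payoff to Row = 2
Minimum is 2, achieved by column Z.
Minimax strategy: Z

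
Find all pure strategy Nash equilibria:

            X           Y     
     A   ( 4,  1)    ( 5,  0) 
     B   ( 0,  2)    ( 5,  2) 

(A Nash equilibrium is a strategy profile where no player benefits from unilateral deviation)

Nash equilibrium: (A, X), (B, Y)

Work:
Best responses:
  P1 vs X: payoffs [4, 0] → best response A (payoff 4)
  P1 vs Y: payoffs [5, 5] → best response A/B (payoff 5)
  P2 vs A: payoffs [1, 0] → best response X (payoff 1)
  P2 vs B: payoffs [2, 2] → best response X/Y (payoff 2)
Mutual best responses: (A,X), (B,Y) → Nash equilibria.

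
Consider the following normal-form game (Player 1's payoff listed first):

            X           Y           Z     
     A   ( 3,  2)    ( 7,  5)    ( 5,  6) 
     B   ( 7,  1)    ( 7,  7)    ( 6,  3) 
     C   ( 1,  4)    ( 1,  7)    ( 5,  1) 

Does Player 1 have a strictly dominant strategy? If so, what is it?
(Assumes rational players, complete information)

No strictly dominant strategy exists for Player 1

Work:
A strategy strictly dominates another if it gives a strictly higher payoff against every opponent action. Compare each pair of P1's strategies column-by-column:
  A vs B: [3 vs 7, 7 vs 7, 5 vs 6] → A does not strictly dominate B (column X: 3 ≤ 7)
  A vs C: [3 vs 1, 7 vs 1, 5 vs 5] → A does not strictly dominate C (column Z: 5 ≤ 5)
  B vs A: [7 vs 3, 7 vs 7, 6 vs 5] → B does not strictly dominate A (column Y: 7 ≤ 7)
  B vs C: [7 vs 1, 7 vs 1, 6 vs 5] → B strictly dominates C
  C vs A: [1 vs 3, 1 vs 7, 5 vs 5] → C does not strictly dominate A (column X: 1 ≤ 3)
  C vs B: [1 vs 7, 1 vs 7, 5 vs 6] → C does not strictly dominate B (column X: 1 ≤ 7)
No single strategy strictly dominates all others → no strictly dominant strategy.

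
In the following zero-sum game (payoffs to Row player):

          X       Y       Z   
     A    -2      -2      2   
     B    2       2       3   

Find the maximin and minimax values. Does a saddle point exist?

Maximin = 2, Minimax = 2, Saddle: True

Work:
Row minimums: [-2, 2] → maximin = 2
Column maximums: [2, 2, 3] → minimax = 2
Saddle point exists! Game value = 2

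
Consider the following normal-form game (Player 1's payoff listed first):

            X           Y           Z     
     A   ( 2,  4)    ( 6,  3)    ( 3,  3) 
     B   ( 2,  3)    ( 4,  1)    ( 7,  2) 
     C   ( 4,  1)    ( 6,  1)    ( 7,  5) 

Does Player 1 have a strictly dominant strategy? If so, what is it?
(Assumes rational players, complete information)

No strictly dominant strategy exists for Player 1

Work:
A strategy strictly dominates another if it gives a strictly higher payoff against every opponent action. Compare each pair of P1's strategies column-by-column:
  A vs B: [2 vs 2, 6 vs 4, 3 vs 7] → A does not strictly dominate B (column X: 2 ≤ 2)
  A vs C: [2 vs 4, 6 vs 6, 3 vs 7] → A does not strictly dominate C (column X: 2 ≤ 4)
  B vs A: [2 vs 2, 4 vs 6, 7 vs 3] → B does not strictly dominate A (column X: 2 ≤ 2)
  B vs C: [2 vs 4, 4 vs 6, 7 vs 7] → B does not strictly dominate C (column X: 2 ≤ 4)
  C vs A: [4 vs 2, 6 vs 6, 7 vs 3] → C does not strictly dominate A (column Y: 6 ≤ 6)
  C vs B: [4 vs 2, 6 vs 4, 7 vs 7] → C does not strictly dominate B (column Z: 7 ≤ 7)
No single strategy strictly dominates all others → no strictly dominant strategy.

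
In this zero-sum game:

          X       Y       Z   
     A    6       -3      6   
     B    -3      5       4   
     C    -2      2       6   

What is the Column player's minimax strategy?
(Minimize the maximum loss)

Column should play Y, value = 5

Work:
Column player minimizes Row's maximum payoff:
Column X: max payoff to Row = 6
Column Y: max payoff to Row = 5
Column Z: max payoff to Row = 6
Minimum is 5, achieved by column Y.
Minimax strategy: Y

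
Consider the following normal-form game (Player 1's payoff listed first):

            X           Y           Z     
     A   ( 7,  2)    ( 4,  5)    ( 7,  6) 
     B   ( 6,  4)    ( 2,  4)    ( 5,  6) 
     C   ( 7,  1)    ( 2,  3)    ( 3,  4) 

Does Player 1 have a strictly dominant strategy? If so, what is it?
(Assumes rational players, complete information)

No strictly dominant strategy exists for Player 1

Work:
A strategy strictly dominates another if it gives a strictly higher payoff against every opponent action. Compare each pair of P1's strategies column-by-column:
  A vs B: [7 vs 6, 4 vs 2, 7 vs 5] → A strictly dominates B
  A vs C: [7 vs 7, 4 vs 2, 7 vs 3] → A does not strictly dominate C (column X: 7 ≤ 7)
  B vs A: [6 vs 7, 2 vs 4, 5 vs 7] → B does not strictly dominate A (column X: 6 ≤ 7)
  B vs C: [6 vs 7, 2 vs 2, 5 vs 3] → B does not strictly dominate C (column X: 6 ≤ 7)
  C vs A: [7 vs 7, 2 vs 4, 3 vs 7] → C does not strictly dominate A (column X: 7 ≤ 7)
  C vs B: [7 vs 6, 2 vs 2, 3 vs 5] → C does not strictly dominate B (column Y: 2 ≤ 2)
No single strategy strictly dominates all others → no strictly dominant strategy.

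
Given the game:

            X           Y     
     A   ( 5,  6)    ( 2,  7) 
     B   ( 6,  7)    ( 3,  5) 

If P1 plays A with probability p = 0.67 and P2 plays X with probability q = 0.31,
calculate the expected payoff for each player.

E[P1] = 3.26, E[P2] = 6.3369

Work:
E[P1] = p·q·π₁(A,X) + p·(1-q)·π₁(A,Y) + (1-p)·q·π₁(B,X) + (1-p)·(1-q)·π₁(B,Y)
= 0.67·0.31·5 + 0.67·0.69·2 + 0.33·0.31·6 + 0.33·0.69·3
= 3.26

E[P2] = 6.3369 (similar calculation)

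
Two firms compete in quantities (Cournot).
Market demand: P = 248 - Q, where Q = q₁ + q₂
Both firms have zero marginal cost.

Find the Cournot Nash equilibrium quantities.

q₁* = q₂* = 82.67; P* = 82.67

Work:
Profit: π_i = P·q_i = (a - q_i - q_j)·q_i
FOC: ∂π_i/∂q_i = a - 2q_i - q_j = 0
Reaction function: q_i = (248 - q_j)/2
Symmetry: q* = 248/3 = 82.67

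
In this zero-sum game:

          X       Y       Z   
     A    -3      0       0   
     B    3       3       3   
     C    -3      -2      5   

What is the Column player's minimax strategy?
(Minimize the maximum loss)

Column should play X or Y (all achieve the minimum), value = 3

Work:
Column player minimizes Row's maximum payoff:
Column X: max payoff to Row = 3
Column Y: max payoff to Row = 3
Column Z: max payoff to Row = 5
Minimum is 3, achieved by columns X, Y (tied).
Each of X or Y is a minimax strategy.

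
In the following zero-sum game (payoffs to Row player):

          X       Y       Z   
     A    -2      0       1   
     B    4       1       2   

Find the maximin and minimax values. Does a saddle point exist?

Maximin = 1, Minimax = 1, Saddle: True

Work:
Row minimums: [-2, 1] → maximin = 1
Column maximums: [4, 1, 2] → minimax = 1
Saddle point exists! Game value = 1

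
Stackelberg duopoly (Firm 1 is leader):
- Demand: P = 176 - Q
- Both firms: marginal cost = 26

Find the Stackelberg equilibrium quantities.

q₁* (leader) = 75.0, q₂* (follower) = 37.5

Work:
Follower's reaction: q₂ = (a - c - q₁)/2
Leader substitutes: π₁ = q₁·(a - q₁ - (a-c-q₁)/2 - c)
FOC: q₁* = (176 - 26)/2 = 75.00
Then: q₂* = (176 - 26 - 75.0)/2 = 37.50
Leader has first-mover advantage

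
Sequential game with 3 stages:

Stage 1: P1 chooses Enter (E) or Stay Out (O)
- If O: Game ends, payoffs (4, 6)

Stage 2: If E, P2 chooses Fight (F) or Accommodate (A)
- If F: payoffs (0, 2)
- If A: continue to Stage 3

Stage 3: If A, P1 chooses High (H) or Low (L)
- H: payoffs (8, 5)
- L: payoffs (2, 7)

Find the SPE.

SPE: (E, A, H); Outcome (8, 5)

Work:
Stage 3: P1 chooses H (8 vs 2)
Stage 2: P2: F->2, A->5 (anticipating H). Choose A
Stage 1: P1: O->4, E->8 (anticipating A, H). Choose E
SPE path: E -> A -> H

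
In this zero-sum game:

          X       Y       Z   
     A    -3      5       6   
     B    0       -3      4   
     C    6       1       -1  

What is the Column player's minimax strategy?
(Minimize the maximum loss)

Column should play Y, value = 5

Work:
Column player minimizes Row's maximum payoff:
Column X: max payoff to Row = 6
Column Y: max payoff to Row = 5
Column Z: max payoff to Row = 6
Minimum is 5, achieved by column Y.
Minimax strategy: Y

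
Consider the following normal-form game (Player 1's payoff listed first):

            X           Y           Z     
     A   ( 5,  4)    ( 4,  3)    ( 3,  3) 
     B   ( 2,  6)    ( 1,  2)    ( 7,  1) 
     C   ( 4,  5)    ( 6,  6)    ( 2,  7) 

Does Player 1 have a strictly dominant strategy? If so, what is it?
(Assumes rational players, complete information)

No strictly dominant strategy exists for Player 1

Work:
A strategy strictly dominates another if it gives a strictly higher payoff against every opponent action. Compare each pair of P1's strategies column-by-column:
  A vs B: [5 vs 2, 4 vs 1, 3 vs 7] → A does not strictly dominate B (column Z: 3 ≤ 7)
  A vs C: [5 vs 4, 4 vs 6, 3 vs 2] → A does not strictly dominate C (column Y: 4 ≤ 6)
  B vs A: [2 vs 5, 1 vs 4, 7 vs 3] → B does not strictly dominate A (column X: 2 ≤ 5)
  B vs C: [2 vs 4, 1 vs 6, 7 vs 2] → B does not strictly dominate C (column X: 2 ≤ 4)
  C vs A: [4 vs 5, 6 vs 4, 2 vs 3] → C does not strictly dominate A (column X: 4 ≤ 5)
  C vs B: [4 vs 2, 6 vs 1, 2 vs 7] → C does not strictly dominate B (column Z: 2 ≤ 7)
No single strategy strictly dominates all others → no strictly dominant strategy.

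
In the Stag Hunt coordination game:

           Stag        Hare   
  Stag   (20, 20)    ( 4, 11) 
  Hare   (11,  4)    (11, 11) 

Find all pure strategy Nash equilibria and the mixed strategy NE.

Pure NE: (Stag, Stag) and (Hare, Hare); Mixed NE: p = 0.4375, q = 0.4375

Work:
Check pure NE:
(Stag, Stag): (20, 20) - no unilateral deviation beneficial
(Hare, Hare): (11, 11) - no unilateral deviation beneficial
Mixed NE: P1 plays Stag with p = 0.4375, P2 plays Stag with q = 0.4375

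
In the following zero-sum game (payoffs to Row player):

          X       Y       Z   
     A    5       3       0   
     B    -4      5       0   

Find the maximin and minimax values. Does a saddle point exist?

Maximin = 0, Minimax = 0, Saddle: True

Work:
Row minimums: [0, -4] → maximin = 0
Column maximums: [5, 5, 0] → minimax = 0
Saddle point exists! Game value = 0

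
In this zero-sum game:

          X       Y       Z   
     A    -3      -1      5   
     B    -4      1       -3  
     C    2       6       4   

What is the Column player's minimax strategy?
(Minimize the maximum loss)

Column should play X, value = 2

Work:
Column player minimizes Row's maximum payoff:
Column X: max payoff to Row = 2
Column Y: max payoff to Row = 6
Column Z: max payoff to Row = 5
Minimum is 2, achieved by column X.
Minimax strategy: X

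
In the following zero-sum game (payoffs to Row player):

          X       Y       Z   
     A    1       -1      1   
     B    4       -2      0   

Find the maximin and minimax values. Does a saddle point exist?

Maximin = -1, Minimax = -1, Saddle: True

Work:
Row minimums: [-1, -2] → maximin = -1
Column maximums: [4, -1, 1] → minimax = -1
Saddle point exists! Game value = -1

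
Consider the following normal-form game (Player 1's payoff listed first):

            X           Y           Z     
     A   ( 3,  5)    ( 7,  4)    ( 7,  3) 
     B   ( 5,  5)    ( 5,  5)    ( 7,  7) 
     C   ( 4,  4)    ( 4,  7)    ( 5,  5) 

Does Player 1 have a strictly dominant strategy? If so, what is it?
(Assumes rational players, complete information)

No strictly dominant strategy exists for Player 1

Work:
A strategy strictly dominates another if it gives a strictly higher payoff against every opponent action. Compare each pair of P1's strategies column-by-column:
  A vs B: [3 vs 5, 7 vs 5, 7 vs 7] → A does not strictly dominate B (column X: 3 ≤ 5)
  A vs C: [3 vs 4, 7 vs 4, 7 vs 5] → A does not strictly dominate C (column X: 3 ≤ 4)
  B vs A: [5 vs 3, 5 vs 7, 7 vs 7] → B does not strictly dominate A (column Y: 5 ≤ 7)
  B vs C: [5 vs 4, 5 vs 4, 7 vs 5] → B strictly dominates C
  C vs A: [4 vs 3, 4 vs 7, 5 vs 7] → C does not strictly dominate A (column Y: 4 ≤ 7)
  C vs B: [4 vs 5, 4 vs 5, 5 vs 7] → C does not strictly dominate B (column X: 4 ≤ 5)
No single strategy strictly dominates all others → no strictly dominant strategy.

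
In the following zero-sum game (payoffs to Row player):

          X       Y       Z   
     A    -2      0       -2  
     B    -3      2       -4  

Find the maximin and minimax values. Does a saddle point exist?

Maximin = -2, Minimax = -2, Saddle: True

Work:
Row minimums: [-2, -4] → maximin = -2
Column maximums: [-2, 2, -2] → minimax = -2
Saddle point exists! Game value = -2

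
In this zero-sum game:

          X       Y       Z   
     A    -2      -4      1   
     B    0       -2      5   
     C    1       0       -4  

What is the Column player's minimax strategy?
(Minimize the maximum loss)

Column should play Y, value = 0

Work:
Column player minimizes Row's maximum payoff:
Column X: max payoff to Row = 1
Column Y: max payoff to Row = 0
Column Z: max payoff to Row = 5
Minimum is 0, achieved by column Y.
Minimax strategy: Y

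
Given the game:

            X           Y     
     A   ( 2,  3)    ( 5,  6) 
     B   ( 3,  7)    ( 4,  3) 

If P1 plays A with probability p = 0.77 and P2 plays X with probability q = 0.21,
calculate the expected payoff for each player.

E[P1] = 4.2366, E[P2] = 5.0181

Work:
E[P1] = p·q·π₁(A,X) + p·(1-q)·π₁(A,Y) + (1-p)·q·π₁(B,X) + (1-p)·(1-q)·π₁(B,Y)
= 0.77·0.21·2 + 0.77·0.79·5 + 0.23·0.21·3 + 0.23·0.79·4
= 4.2366

E[P2] = 5.0181 (similar calculation)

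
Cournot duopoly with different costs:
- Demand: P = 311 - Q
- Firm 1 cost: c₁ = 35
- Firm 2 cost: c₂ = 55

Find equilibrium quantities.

q₁* = 98.67, q₂* = 78.67

Work:
Reaction: q₁ = (311 - 35 - q₂)/2
Reaction: q₂ = (311 - 55 - q₁)/2
Solve simultaneously:
q₁* = (311 - 2×35 + 55)/3 = 98.67
q₂* = (311 - 2×55 + 35)/3 = 78.67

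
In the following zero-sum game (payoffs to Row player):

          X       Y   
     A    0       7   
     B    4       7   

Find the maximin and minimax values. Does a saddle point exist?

Maximin = 4, Minimax = 4, Saddle: True

Work:
Row minimums: [0, 4] → maximin = 4
Column maximums: [4, 7] → minimax = 4
Saddle point exists! Game value = 4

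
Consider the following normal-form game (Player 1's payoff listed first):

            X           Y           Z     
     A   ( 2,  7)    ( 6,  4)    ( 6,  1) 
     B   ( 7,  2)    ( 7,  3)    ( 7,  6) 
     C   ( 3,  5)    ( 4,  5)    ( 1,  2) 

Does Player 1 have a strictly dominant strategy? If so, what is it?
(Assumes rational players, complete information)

Yes, Player 1's strictly dominant strategy is B

Work:
A strategy strictly dominates another if it gives a strictly higher payoff against every opponent action. Compare each pair of P1's strategies column-by-column:
  A vs B: [2 vs 7, 6 vs 7, 6 vs 7] → A does not strictly dominate B (column X: 2 ≤ 7)
  A vs C: [2 vs 3, 6 vs 4, 6 vs 1] → A does not strictly dominate C (column X: 2 ≤ 3)
  B vs A: [7 vs 2, 7 vs 6, 7 vs 6] → B strictly dominates A
  B vs C: [7 vs 3, 7 vs 4, 7 vs 1] → B strictly dominates C
  C vs A: [3 vs 2, 4 vs 6, 1 vs 6] → C does not strictly dominate A (column Y: 4 ≤ 6)
  C vs B: [3 vs 7, 4 vs 7, 1 vs 7] → C does not strictly dominate B (column X: 3 ≤ 7)
B strictly dominates every other strategy → strictly dominant.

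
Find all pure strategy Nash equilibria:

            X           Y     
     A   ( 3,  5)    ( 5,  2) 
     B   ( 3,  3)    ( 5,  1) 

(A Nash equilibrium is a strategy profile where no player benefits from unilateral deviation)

Nash equilibrium: (A, X), (B, X)

Work:
Best responses:
  P1 vs X: payoffs [3, 3] → best response A/B (payoff 3)
  P1 vs Y: payoffs [5, 5] → best response A/B (payoff 5)
  P2 vs A: payoffs [5, 2] → best response X (payoff 5)
  P2 vs B: payoffs [3, 1] → best response X (payoff 3)
Mutual best responses: (A,X), (B,X) → Nash equilibria.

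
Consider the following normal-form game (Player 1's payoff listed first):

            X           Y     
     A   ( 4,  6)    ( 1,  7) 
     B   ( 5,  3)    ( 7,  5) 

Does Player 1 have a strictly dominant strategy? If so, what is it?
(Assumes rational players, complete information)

Yes, Player 1's strictly dominant strategy is B

Work:
A strategy strictly dominates another if it gives a strictly higher payoff against every opponent action. Compare each pair of P1's strategies column-by-column:
  A vs B: [4 vs 5, 1 vs 7] → A does not strictly dominate B (column X: 4 ≤ 5)
  B vs A: [5 vs 4, 7 vs 1] → B strictly dominates A
B strictly dominates every other strategy → strictly dominant.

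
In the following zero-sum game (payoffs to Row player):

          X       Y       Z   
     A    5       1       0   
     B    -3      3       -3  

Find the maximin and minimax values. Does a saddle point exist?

Maximin = 0, Minimax = 0, Saddle: True

Work:
Row minimums: [0, -3] → maximin = 0
Column maximums: [5, 3, 0] → minimax = 0
Saddle point exists! Game value = 0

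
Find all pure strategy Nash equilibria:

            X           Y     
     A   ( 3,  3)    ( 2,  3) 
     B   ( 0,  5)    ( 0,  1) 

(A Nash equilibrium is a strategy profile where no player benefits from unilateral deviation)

Nash equilibrium: (A, X), (A, Y)

Work:
Best responses:
  P1 vs X: payoffs [3, 0] → best response A (payoff 3)
  P1 vs Y: payoffs [2, 0] → best response A (payoff 2)
  P2 vs A: payoffs [3, 3] → best response X/Y (payoff 3)
  P2 vs B: payoffs [5, 1] → best response X (payoff 5)
Mutual best responses: (A,X), (A,Y) → Nash equilibria.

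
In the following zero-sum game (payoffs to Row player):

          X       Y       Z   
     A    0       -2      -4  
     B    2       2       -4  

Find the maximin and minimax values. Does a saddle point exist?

Maximin = -4, Minimax = -4, Saddle: True

Work:
Row minimums: [-4, -4] → maximin = -4
Column maximums: [2, 2, -4] → minimax = -4
Saddle point exists! Game value = -4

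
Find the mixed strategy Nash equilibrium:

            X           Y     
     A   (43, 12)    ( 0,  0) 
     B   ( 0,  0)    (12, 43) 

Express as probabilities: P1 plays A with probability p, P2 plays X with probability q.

p = 0.7818, q = 0.2182

Work:
Find probabilities that make opponent indifferent:
P2 chooses q to make P1 indifferent between A and B
P1 chooses p to make P2 indifferent between X and Y
Mixed NE: P1 plays (A: 0.7818, B: 0.2182), P2 plays (X: 0.2182, Y: 0.7818)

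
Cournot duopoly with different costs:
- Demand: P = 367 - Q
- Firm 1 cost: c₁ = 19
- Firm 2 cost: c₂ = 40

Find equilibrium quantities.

q₁* = 123.0, q₂* = 102.0

Work:
Reaction: q₁ = (367 - 19 - q₂)/2
Reaction: q₂ = (367 - 40 - q₁)/2
Solve simultaneously:
q₁* = (367 - 2×19 + 40)/3 = 123.0
q₂* = (367 - 2×40 + 19)/3 = 102.0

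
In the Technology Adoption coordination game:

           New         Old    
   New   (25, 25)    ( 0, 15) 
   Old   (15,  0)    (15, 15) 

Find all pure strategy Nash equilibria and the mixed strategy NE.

Pure NE: (New, New) and (Old, Old); Mixed NE: p = 0.6, q = 0.6

Work:
Check pure NE:
(New, New): (25, 25) - no unilateral deviation beneficial
(Old, Old): (15, 15) - no unilateral deviation beneficial
Mixed NE: P1 plays New with p = 0.6, P2 plays New with q = 0.6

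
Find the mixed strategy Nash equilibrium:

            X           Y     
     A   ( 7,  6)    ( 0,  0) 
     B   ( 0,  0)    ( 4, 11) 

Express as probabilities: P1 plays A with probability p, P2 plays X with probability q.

p = 0.6471, q = 0.3636

Work:
Find probabilities that make opponent indifferent:
P2 chooses q to make P1 indifferent between A and B
P1 chooses p to make P2 indifferent between X and Y
Mixed NE: P1 plays (A: 0.6471, B: 0.3529), P2 plays (X: 0.3636, Y: 0.6364)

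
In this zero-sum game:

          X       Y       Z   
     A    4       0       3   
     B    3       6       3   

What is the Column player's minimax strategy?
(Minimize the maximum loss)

Column should play Z, value = 3

Work:
Column player minimizes Row's maximum payoff:
Column X: max payoff to Row = 4
Column Y: max payoff to Row = 6
Column Z: max payoff to Row = 3
Minimum is 3, achieved by column Z.
Minimax strategy: Z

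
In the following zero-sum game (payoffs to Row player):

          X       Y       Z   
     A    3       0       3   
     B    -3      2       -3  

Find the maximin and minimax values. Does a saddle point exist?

Maximin = 0, Minimax = 2, Saddle: False

Work:
Row minimums: [0, -3] → maximin = 0
Column maximums: [3, 2, 3] → minimax = 2
No saddle point (maximin ≠ minimax). Mixed strategy needed.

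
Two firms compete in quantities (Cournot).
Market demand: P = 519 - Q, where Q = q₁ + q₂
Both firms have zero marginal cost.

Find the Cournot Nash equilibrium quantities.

q₁* = q₂* = 173.0; P* = 173.0

Work:
Profit: π_i = P·q_i = (a - q_i - q_j)·q_i
FOC: ∂π_i/∂q_i = a - 2q_i - q_j = 0
Reaction function: q_i = (519 - q_j)/2
Symmetry: q* = 519/3 = 173.0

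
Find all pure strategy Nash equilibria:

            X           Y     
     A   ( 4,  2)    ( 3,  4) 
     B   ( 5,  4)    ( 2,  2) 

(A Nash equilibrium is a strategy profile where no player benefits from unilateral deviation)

Nash equilibrium: (A, Y), (B, X)

Work:
Best responses:
  P1 vs X: payoffs [4, 5] → best response B (payoff 5)
  P1 vs Y: payoffs [3, 2] → best response A (payoff 3)
  P2 vs A: payoffs [2, 4] → best response Y (payoff 4)
  P2 vs B: payoffs [4, 2] → best response X (payoff 4)
Mutual best responses: (A,Y), (B,X) → Nash equilibria.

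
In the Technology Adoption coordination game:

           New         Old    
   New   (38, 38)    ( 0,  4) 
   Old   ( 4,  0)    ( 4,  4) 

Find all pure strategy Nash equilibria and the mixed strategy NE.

Pure NE: (New, New) and (Old, Old); Mixed NE: p = 0.1053, q = 0.1053

Work:
Check pure NE:
(New, New): (38, 38) - no unilateral deviation beneficial
(Old, Old): (4, 4) - no unilateral deviation beneficial
Mixed NE: P1 plays New with p = 0.1053, P2 plays New with q = 0.1053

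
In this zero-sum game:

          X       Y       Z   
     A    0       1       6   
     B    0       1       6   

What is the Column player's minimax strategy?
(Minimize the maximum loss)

Column should play X, value = 0

Work:
Column player minimizes Row's maximum payoff:
Column X: max payoff to Row = 0
Column Y: max payoff to Row = 1
Column Z: max payoff to Row = 6
Minimum is 0, achieved by column X.
Minimax strategy: X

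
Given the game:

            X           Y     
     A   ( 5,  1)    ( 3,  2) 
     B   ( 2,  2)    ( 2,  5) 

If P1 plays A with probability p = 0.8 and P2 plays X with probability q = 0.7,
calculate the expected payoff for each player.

E[P1] = 3.92, E[P2] = 1.62

Work:
E[P1] = p·q·π₁(A,X) + p·(1-q)·π₁(A,Y) + (1-p)·q·π₁(B,X) + (1-p)·(1-q)·π₁(B,Y)
= 0.8·0.7·5 + 0.8·0.3·3 + 0.2·0.7·2 + 0.2·0.3·2
= 3.92

E[P2] = 1.62 (similar calculation)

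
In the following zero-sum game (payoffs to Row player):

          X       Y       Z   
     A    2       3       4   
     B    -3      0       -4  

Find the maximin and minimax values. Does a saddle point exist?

Maximin = 2, Minimax = 2, Saddle: True

Work:
Row minimums: [2, -4] → maximin = 2
Column maximums: [2, 3, 4] → minimax = 2
Saddle point exists! Game value = 2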